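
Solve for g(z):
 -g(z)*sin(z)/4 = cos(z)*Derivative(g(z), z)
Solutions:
 g(z) = C1*cos(z)^(1/4)


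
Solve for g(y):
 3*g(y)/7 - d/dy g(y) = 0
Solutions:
 g(y) = C1*exp(3*y/7)


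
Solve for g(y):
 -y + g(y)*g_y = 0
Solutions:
 g(y) = -sqrt(C1 + y^2)
 g(y) = sqrt(C1 + y^2)


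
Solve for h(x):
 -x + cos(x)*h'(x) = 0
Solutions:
 h(x) = C1 + Integral(x/cos(x), x)


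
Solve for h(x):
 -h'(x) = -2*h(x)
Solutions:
 h(x) = C1*exp(2*x)


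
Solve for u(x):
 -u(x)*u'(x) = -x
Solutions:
 u(x) = -sqrt(C1 + x^2)
 u(x) = sqrt(C1 + x^2)


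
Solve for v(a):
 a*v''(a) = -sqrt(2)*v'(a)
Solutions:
 v(a) = C1 + C2*a^(1 - sqrt(2))


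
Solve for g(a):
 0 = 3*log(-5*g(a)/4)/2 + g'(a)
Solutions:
 2*Integral(1/(log(-_y) - 2*log(2) + log(5)), (_y, g(a)))/3 = C1 - a


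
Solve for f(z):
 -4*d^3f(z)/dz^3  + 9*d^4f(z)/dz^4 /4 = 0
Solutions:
 f(z) = C1 + C2*z + C3*z^2 + C4*exp(16*z/9)


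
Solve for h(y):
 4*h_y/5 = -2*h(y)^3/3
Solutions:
 h(y) = -sqrt(3)*sqrt(-1/(C1 - 5*y))
 h(y) = sqrt(3)*sqrt(-1/(C1 - 5*y))


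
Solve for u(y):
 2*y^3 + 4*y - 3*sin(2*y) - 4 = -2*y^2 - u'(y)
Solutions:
 u(y) = C1 - y^4/2 - 2*y^3/3 - 2*y^2 + 4*y - 3*cos(2*y)/2


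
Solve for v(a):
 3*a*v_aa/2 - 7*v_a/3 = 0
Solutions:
 v(a) = C1 + C2*a^(23/9)


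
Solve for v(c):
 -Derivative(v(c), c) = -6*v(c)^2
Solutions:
 v(c) = -1/(C1 + 6*c)


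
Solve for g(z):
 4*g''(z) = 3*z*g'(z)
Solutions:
 g(z) = C1 + C2*erfi(sqrt(6)*z/4)


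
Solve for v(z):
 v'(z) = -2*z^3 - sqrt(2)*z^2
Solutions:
 v(z) = C1 - z^4/2 - sqrt(2)*z^3/3


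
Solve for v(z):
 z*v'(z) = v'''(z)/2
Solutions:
 v(z) = C1 + Integral(C2*airyai(2^(1/3)*z) + C3*airybi(2^(1/3)*z), z)


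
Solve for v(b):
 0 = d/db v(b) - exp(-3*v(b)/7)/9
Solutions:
 v(b) = 7*log(C1 + b/21)/3
 v(b) = 7*log((-21^(2/3) - 3*3^(1/6)*7^(2/3)*I)*(C1 + b)^(1/3)/42)
 v(b) = 7*log((-21^(2/3) + 3*3^(1/6)*7^(2/3)*I)*(C1 + b)^(1/3)/42)


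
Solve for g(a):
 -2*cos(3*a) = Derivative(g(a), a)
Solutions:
 g(a) = C1 - 2*sin(3*a)/3


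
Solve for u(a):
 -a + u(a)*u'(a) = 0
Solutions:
 u(a) = -sqrt(C1 + a^2)
 u(a) = sqrt(C1 + a^2)


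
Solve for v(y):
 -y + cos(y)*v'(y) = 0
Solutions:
 v(y) = C1 + Integral(y/cos(y), y)


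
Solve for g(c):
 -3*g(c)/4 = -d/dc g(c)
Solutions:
 g(c) = C1*exp(3*c/4)


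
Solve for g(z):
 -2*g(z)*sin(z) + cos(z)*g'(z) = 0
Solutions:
 g(z) = C1/cos(z)^2


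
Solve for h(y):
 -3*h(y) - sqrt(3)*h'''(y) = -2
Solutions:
 h(y) = C3*exp(-3^(1/6)*y) + (C1*sin(3^(2/3)*y/2) + C2*cos(3^(2/3)*y/2))*exp(3^(1/6)*y/2) + 2/3


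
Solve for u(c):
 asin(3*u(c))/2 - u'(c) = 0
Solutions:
 Integral(1/asin(3*_y), (_y, u(c))) = C1 + c/2


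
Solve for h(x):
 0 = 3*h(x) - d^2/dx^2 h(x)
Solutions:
 h(x) = C1*exp(-sqrt(3)*x) + C2*exp(sqrt(3)*x)


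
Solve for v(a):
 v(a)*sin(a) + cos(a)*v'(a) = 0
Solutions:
 v(a) = C1*cos(a)


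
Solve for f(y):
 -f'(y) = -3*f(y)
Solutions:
 f(y) = C1*exp(3*y)


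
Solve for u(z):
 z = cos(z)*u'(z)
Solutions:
 u(z) = C1 + Integral(z/cos(z), z)


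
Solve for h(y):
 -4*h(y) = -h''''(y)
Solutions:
 h(y) = C1*exp(-sqrt(2)*y) + C2*exp(sqrt(2)*y) + C3*sin(sqrt(2)*y) + C4*cos(sqrt(2)*y)


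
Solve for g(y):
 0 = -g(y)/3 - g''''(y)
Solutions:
 g(y) = (C1*sin(sqrt(2)*3^(3/4)*y/6) + C2*cos(sqrt(2)*3^(3/4)*y/6))*exp(-sqrt(2)*3^(3/4)*y/6) + (C3*sin(sqrt(2)*3^(3/4)*y/6) + C4*cos(sqrt(2)*3^(3/4)*y/6))*exp(sqrt(2)*3^(3/4)*y/6)


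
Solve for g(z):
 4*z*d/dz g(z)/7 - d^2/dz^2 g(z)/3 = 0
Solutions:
 g(z) = C1 + C2*erfi(sqrt(42)*z/7)


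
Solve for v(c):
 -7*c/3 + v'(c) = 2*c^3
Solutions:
 v(c) = C1 + c^4/2 + 7*c^2/6


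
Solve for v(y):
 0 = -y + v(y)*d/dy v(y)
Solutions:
 v(y) = -sqrt(C1 + y^2)
 v(y) = sqrt(C1 + y^2)


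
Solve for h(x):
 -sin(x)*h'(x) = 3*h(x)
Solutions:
 h(x) = C1*(cos(x) + 1)^(3/2)/(cos(x) - 1)^(3/2)


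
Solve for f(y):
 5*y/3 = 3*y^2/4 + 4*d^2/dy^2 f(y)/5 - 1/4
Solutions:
 f(y) = C1 + C2*y - 5*y^4/64 + 25*y^3/72 + 5*y^2/32


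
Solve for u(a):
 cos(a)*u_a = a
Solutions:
 u(a) = C1 + Integral(a/cos(a), a)


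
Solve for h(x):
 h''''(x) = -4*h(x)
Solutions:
 h(x) = (C1*sin(x) + C2*cos(x))*exp(-x) + (C3*sin(x) + C4*cos(x))*exp(x)


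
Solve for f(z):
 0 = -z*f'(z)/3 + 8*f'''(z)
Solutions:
 f(z) = C1 + Integral(C2*airyai(3^(2/3)*z/6) + C3*airybi(3^(2/3)*z/6), z)


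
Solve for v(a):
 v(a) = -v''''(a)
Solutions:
 v(a) = (C1*sin(sqrt(2)*a/2) + C2*cos(sqrt(2)*a/2))*exp(-sqrt(2)*a/2) + (C3*sin(sqrt(2)*a/2) + C4*cos(sqrt(2)*a/2))*exp(sqrt(2)*a/2)


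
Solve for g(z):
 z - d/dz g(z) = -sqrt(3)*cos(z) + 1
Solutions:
 g(z) = C1 + z^2/2 - z + sqrt(3)*sin(z)


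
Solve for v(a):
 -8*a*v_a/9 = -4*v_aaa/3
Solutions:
 v(a) = C1 + Integral(C2*airyai(2^(1/3)*3^(2/3)*a/3) + C3*airybi(2^(1/3)*3^(2/3)*a/3), a)


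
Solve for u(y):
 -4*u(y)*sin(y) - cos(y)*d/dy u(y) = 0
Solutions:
 u(y) = C1*cos(y)^4


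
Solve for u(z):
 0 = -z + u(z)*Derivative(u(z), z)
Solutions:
 u(z) = -sqrt(C1 + z^2)
 u(z) = sqrt(C1 + z^2)


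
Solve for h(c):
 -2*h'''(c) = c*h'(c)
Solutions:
 h(c) = C1 + Integral(C2*airyai(-2^(2/3)*c/2) + C3*airybi(-2^(2/3)*c/2), c)


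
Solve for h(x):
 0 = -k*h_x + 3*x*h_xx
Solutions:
 h(x) = C1 + x^(re(k)/3 + 1)*(C2*sin(log(x)*Abs(im(k))/3) + C3*cos(log(x)*im(k)/3))


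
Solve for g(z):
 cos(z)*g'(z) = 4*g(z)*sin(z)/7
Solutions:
 g(z) = C1/cos(z)^(4/7)


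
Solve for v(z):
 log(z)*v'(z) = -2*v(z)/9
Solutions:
 v(z) = C1*exp(-2*li(z)/9)


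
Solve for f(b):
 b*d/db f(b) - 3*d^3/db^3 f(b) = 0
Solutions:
 f(b) = C1 + Integral(C2*airyai(3^(2/3)*b/3) + C3*airybi(3^(2/3)*b/3), b)


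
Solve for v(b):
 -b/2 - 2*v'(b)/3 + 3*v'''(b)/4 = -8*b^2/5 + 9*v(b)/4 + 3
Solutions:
 v(b) = C1*exp(-b*(16*18^(1/3)/(23*sqrt(993) + 729)^(1/3) + 12^(1/3)*(23*sqrt(993) + 729)^(1/3))/36)*sin(2^(1/3)*3^(1/6)*b*(-2^(1/3)*3^(2/3)*(23*sqrt(993) + 729)^(1/3) + 48/(23*sqrt(993) + 729)^(1/3))/36) + C2*exp(-b*(16*18^(1/3)/(23*sqrt(993) + 729)^(1/3) + 12^(1/3)*(23*sqrt(993) + 729)^(1/3))/36)*cos(2^(1/3)*3^(1/6)*b*(-2^(1/3)*3^(2/3)*(23*sqrt(993) + 729)^(1/3) + 48/(23*sqrt(993) + 729)^(1/3))/36) + C3*exp(b*(16*18^(1/3)/(23*sqrt(993) + 729)^(1/3) + 12^(1/3)*(23*sqrt(993) + 729)^(1/3))/18) + 32*b^2/45 - 782*b/1215 - 37484/32805


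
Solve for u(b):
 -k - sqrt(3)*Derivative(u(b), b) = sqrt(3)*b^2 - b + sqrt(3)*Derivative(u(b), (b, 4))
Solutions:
 u(b) = C1 + C4*exp(-b) - b^3/3 + sqrt(3)*b^2/6 - sqrt(3)*b*k/3 + (C2*sin(sqrt(3)*b/2) + C3*cos(sqrt(3)*b/2))*exp(b/2)


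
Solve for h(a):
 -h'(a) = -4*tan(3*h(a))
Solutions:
 h(a) = -asin(C1*exp(12*a))/3 + pi/3
 h(a) = asin(C1*exp(12*a))/3


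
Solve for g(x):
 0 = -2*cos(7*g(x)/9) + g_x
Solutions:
 -2*x - 9*log(sin(7*g(x)/9) - 1)/14 + 9*log(sin(7*g(x)/9) + 1)/14 = C1


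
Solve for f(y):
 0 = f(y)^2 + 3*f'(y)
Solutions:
 f(y) = 3/(C1 + y)


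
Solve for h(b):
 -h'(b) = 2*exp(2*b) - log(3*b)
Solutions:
 h(b) = C1 + b*log(b) + b*(-1 + log(3)) - exp(2*b)


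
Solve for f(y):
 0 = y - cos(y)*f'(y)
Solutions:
 f(y) = C1 + Integral(y/cos(y), y)


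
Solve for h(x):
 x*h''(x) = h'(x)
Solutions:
 h(x) = C1 + C2*x^2


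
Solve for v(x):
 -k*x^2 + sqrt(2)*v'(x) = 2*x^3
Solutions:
 v(x) = C1 + sqrt(2)*k*x^3/6 + sqrt(2)*x^4/4


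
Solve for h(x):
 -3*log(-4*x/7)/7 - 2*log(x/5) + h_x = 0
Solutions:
 h(x) = C1 + 17*x*log(x)/7 + x*(-log(175) - 17/7 + 6*log(2)/7 + 4*log(7)/7 + 3*I*pi/7)


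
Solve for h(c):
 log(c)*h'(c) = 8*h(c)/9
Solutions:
 h(c) = C1*exp(8*li(c)/9)


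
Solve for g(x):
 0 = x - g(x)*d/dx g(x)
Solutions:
 g(x) = -sqrt(C1 + x^2)
 g(x) = sqrt(C1 + x^2)


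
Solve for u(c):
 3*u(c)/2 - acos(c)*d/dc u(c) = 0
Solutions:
 u(c) = C1*exp(3*Integral(1/acos(c), c)/2)


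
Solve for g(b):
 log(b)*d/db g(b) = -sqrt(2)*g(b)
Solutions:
 g(b) = C1*exp(-sqrt(2)*li(b))


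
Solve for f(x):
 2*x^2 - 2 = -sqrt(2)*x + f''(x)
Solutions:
 f(x) = C1 + C2*x + x^4/6 + sqrt(2)*x^3/6 - x^2


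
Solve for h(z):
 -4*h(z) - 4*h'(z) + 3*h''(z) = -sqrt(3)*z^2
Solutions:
 h(z) = C1*exp(-2*z/3) + C2*exp(2*z) + sqrt(3)*z^2/4 - sqrt(3)*z/2 + 7*sqrt(3)/8


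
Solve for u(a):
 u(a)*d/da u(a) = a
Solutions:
 u(a) = -sqrt(C1 + a^2)
 u(a) = sqrt(C1 + a^2)


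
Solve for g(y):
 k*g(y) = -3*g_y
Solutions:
 g(y) = C1*exp(-k*y/3)


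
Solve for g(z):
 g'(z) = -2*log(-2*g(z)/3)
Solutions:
 Integral(1/(log(-_y) - log(3) + log(2)), (_y, g(z)))/2 = C1 - z


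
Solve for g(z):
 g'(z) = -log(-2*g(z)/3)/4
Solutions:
 4*Integral(1/(log(-_y) - log(3) + log(2)), (_y, g(z))) = C1 - z


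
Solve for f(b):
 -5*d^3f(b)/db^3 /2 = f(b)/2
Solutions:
 f(b) = C3*exp(-5^(2/3)*b/5) + (C1*sin(sqrt(3)*5^(2/3)*b/10) + C2*cos(sqrt(3)*5^(2/3)*b/10))*exp(5^(2/3)*b/10)


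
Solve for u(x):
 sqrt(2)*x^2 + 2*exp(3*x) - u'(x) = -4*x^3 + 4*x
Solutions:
 u(x) = C1 + x^4 + sqrt(2)*x^3/3 - 2*x^2 + 2*exp(3*x)/3


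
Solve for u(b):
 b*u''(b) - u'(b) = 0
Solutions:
 u(b) = C1 + C2*b^2


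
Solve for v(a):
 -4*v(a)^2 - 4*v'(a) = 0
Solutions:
 v(a) = 1/(C1 + a)


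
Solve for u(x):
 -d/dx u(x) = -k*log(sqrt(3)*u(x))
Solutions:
 Integral(1/(2*log(_y) + log(3)), (_y, u(x))) = C1 + k*x/2


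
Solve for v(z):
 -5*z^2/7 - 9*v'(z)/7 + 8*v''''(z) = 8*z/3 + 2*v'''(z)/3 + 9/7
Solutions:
 v(z) = C1 + C2*exp(z*(-7^(2/3)*(162*sqrt(26258) + 26251)^(1/3) - 7*7^(1/3)/(162*sqrt(26258) + 26251)^(1/3) + 14)/504)*sin(sqrt(3)*7^(1/3)*z*(-7^(1/3)*(162*sqrt(26258) + 26251)^(1/3) + 7/(162*sqrt(26258) + 26251)^(1/3))/504) + C3*exp(z*(-7^(2/3)*(162*sqrt(26258) + 26251)^(1/3) - 7*7^(1/3)/(162*sqrt(26258) + 26251)^(1/3) + 14)/504)*cos(sqrt(3)*7^(1/3)*z*(-7^(1/3)*(162*sqrt(26258) + 26251)^(1/3) + 7/(162*sqrt(26258) + 26251)^(1/3))/504) + C4*exp(z*(7*7^(1/3)/(162*sqrt(26258) + 26251)^(1/3) + 7 + 7^(2/3)*(162*sqrt(26258) + 26251)^(1/3))/252) - 5*z^3/27 - 28*z^2/27 - 103*z/243


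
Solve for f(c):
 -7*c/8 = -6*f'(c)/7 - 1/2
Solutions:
 f(c) = C1 + 49*c^2/96 - 7*c/12


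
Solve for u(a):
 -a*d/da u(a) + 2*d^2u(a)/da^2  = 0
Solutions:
 u(a) = C1 + C2*erfi(a/2)


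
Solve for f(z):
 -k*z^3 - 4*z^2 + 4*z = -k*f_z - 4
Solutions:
 f(z) = C1 + z^4/4 + 4*z^3/(3*k) - 2*z^2/k - 4*z/k


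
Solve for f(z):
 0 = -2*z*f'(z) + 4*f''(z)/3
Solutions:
 f(z) = C1 + C2*erfi(sqrt(3)*z/2)


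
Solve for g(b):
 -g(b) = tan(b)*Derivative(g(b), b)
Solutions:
 g(b) = C1/sin(b)


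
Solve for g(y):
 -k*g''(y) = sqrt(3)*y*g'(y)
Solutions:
 g(y) = C1 + C2*sqrt(k)*erf(sqrt(2)*3^(1/4)*y*sqrt(1/k)/2)


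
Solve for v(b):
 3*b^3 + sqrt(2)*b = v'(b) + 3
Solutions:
 v(b) = C1 + 3*b^4/4 + sqrt(2)*b^2/2 - 3*b


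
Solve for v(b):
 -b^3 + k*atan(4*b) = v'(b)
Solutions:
 v(b) = C1 - b^4/4 + k*(b*atan(4*b) - log(16*b^2 + 1)/8)


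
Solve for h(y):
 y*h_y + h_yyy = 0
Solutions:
 h(y) = C1 + Integral(C2*airyai(-y) + C3*airybi(-y), y)


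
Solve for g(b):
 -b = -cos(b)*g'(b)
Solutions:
 g(b) = C1 + Integral(b/cos(b), b)


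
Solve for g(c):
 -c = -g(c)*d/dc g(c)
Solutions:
 g(c) = -sqrt(C1 + c^2)
 g(c) = sqrt(C1 + c^2)


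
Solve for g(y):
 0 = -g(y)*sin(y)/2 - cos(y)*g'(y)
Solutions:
 g(y) = C1*sqrt(cos(y))


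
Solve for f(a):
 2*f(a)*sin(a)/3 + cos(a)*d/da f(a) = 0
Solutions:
 f(a) = C1*cos(a)^(2/3)


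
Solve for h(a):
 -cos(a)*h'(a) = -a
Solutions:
 h(a) = C1 + Integral(a/cos(a), a)


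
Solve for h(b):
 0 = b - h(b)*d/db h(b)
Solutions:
 h(b) = -sqrt(C1 + b^2)
 h(b) = sqrt(C1 + b^2)


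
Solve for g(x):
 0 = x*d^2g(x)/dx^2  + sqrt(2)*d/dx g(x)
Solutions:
 g(x) = C1 + C2*x^(1 - sqrt(2))


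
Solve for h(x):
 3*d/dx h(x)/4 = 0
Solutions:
 h(x) = C1


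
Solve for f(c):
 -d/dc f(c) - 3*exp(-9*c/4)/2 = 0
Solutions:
 f(c) = C1 + 2*exp(-9*c/4)/3


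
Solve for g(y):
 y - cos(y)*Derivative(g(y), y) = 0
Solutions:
 g(y) = C1 + Integral(y/cos(y), y)


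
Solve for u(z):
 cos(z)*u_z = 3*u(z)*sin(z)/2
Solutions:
 u(z) = C1/cos(z)^(3/2)


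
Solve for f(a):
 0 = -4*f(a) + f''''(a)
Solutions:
 f(a) = C1*exp(-sqrt(2)*a) + C2*exp(sqrt(2)*a) + C3*sin(sqrt(2)*a) + C4*cos(sqrt(2)*a)


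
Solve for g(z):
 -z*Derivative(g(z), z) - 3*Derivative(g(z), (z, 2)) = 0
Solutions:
 g(z) = C1 + C2*erf(sqrt(6)*z/6)


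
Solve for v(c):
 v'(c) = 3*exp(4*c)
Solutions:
 v(c) = C1 + 3*exp(4*c)/4


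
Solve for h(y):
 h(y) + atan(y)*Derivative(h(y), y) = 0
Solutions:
 h(y) = C1*exp(-Integral(1/atan(y), y))


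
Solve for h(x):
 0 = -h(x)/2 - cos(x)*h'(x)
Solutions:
 h(x) = C1*(sin(x) - 1)^(1/4)/(sin(x) + 1)^(1/4)


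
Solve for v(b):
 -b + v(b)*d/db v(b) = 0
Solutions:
 v(b) = -sqrt(C1 + b^2)
 v(b) = sqrt(C1 + b^2)


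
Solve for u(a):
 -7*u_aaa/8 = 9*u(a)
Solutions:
 u(a) = C3*exp(-2*21^(2/3)*a/7) + (C1*sin(3*3^(1/6)*7^(2/3)*a/7) + C2*cos(3*3^(1/6)*7^(2/3)*a/7))*exp(21^(2/3)*a/7)


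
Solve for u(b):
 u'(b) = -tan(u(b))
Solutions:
 u(b) = pi - asin(C1*exp(-b))
 u(b) = asin(C1*exp(-b))


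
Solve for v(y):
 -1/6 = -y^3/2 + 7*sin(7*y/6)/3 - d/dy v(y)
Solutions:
 v(y) = C1 - y^4/8 + y/6 - 2*cos(7*y/6)


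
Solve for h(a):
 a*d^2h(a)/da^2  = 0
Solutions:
 h(a) = C1 + C2*a


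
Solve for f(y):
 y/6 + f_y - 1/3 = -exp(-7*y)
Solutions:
 f(y) = C1 - y^2/12 + y/3 + exp(-7*y)/7


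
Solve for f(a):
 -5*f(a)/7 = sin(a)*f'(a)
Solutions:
 f(a) = C1*(cos(a) + 1)^(5/14)/(cos(a) - 1)^(5/14)


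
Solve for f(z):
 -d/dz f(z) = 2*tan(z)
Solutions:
 f(z) = C1 + 2*log(cos(z))


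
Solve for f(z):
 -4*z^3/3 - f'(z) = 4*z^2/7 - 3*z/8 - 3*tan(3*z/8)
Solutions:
 f(z) = C1 - z^4/3 - 4*z^3/21 + 3*z^2/16 - 8*log(cos(3*z/8))


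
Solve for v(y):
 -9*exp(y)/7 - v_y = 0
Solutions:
 v(y) = C1 - 9*exp(y)/7


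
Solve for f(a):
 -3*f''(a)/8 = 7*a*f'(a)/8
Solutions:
 f(a) = C1 + C2*erf(sqrt(42)*a/6)


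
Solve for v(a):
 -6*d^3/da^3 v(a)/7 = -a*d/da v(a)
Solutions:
 v(a) = C1 + Integral(C2*airyai(6^(2/3)*7^(1/3)*a/6) + C3*airybi(6^(2/3)*7^(1/3)*a/6), a)


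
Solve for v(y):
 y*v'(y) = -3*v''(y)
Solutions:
 v(y) = C1 + C2*erf(sqrt(6)*y/6)


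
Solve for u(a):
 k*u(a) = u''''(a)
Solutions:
 u(a) = C1*exp(-a*k^(1/4)) + C2*exp(a*k^(1/4)) + C3*exp(-I*a*k^(1/4)) + C4*exp(I*a*k^(1/4))


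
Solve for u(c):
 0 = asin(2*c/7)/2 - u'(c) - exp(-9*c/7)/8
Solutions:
 u(c) = C1 + c*asin(2*c/7)/2 + sqrt(49 - 4*c^2)/4 + 7*exp(-9*c/7)/72


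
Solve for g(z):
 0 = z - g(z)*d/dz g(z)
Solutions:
 g(z) = -sqrt(C1 + z^2)
 g(z) = sqrt(C1 + z^2)


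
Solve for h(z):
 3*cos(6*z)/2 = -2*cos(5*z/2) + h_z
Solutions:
 h(z) = C1 + 4*sin(5*z/2)/5 + sin(6*z)/4


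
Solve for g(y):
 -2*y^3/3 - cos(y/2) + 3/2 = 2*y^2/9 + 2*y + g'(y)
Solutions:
 g(y) = C1 - y^4/6 - 2*y^3/27 - y^2 + 3*y/2 - 2*sin(y/2)


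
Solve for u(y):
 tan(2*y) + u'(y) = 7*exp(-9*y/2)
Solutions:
 u(y) = C1 - log(tan(2*y)^2 + 1)/4 - 14*exp(-9*y/2)/9


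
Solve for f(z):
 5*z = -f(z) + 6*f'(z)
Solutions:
 f(z) = C1*exp(z/6) - 5*z - 30


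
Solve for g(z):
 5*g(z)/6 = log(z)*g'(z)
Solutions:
 g(z) = C1*exp(5*li(z)/6)


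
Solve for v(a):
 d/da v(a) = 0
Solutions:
 v(a) = C1


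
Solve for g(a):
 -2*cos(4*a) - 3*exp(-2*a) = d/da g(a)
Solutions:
 g(a) = C1 - sin(4*a)/2 + 3*exp(-2*a)/2


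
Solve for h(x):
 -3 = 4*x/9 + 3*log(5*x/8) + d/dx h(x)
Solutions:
 h(x) = C1 - 2*x^2/9 - 3*x*log(x) + x*log(512/125)


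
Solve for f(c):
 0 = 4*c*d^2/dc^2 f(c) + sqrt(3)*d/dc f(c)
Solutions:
 f(c) = C1 + C2*c^(1 - sqrt(3)/4)


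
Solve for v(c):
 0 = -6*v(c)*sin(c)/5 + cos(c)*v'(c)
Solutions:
 v(c) = C1/cos(c)^(6/5)


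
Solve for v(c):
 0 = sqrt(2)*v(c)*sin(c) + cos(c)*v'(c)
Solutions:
 v(c) = C1*cos(c)^(sqrt(2))


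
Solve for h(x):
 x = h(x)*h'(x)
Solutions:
 h(x) = -sqrt(C1 + x^2)
 h(x) = sqrt(C1 + x^2)


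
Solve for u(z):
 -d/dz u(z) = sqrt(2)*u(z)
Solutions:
 u(z) = C1*exp(-sqrt(2)*z)


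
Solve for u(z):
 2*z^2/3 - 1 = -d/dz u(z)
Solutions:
 u(z) = C1 - 2*z^3/9 + z


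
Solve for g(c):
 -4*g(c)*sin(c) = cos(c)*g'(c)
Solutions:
 g(c) = C1*cos(c)^4


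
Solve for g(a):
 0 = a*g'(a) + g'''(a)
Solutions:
 g(a) = C1 + Integral(C2*airyai(-a) + C3*airybi(-a), a)


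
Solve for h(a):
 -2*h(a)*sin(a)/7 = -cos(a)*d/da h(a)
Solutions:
 h(a) = C1/cos(a)^(2/7)


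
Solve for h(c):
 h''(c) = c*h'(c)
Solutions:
 h(c) = C1 + C2*erfi(sqrt(2)*c/2)


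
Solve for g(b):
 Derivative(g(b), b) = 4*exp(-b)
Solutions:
 g(b) = C1 - 4*exp(-b)


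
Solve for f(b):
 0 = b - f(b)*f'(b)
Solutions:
 f(b) = -sqrt(C1 + b^2)
 f(b) = sqrt(C1 + b^2)


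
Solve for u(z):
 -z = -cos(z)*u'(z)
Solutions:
 u(z) = C1 + Integral(z/cos(z), z)


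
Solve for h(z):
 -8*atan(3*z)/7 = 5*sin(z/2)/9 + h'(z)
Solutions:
 h(z) = C1 - 8*z*atan(3*z)/7 + 4*log(9*z^2 + 1)/21 + 10*cos(z/2)/9


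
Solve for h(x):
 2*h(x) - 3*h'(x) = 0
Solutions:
 h(x) = C1*exp(2*x/3)


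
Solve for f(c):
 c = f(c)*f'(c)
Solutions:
 f(c) = -sqrt(C1 + c^2)
 f(c) = sqrt(C1 + c^2)


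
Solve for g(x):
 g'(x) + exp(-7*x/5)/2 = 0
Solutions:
 g(x) = C1 + 5*exp(-7*x/5)/14


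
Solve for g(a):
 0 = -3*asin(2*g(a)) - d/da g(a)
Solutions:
 Integral(1/asin(2*_y), (_y, g(a))) = C1 - 3*a


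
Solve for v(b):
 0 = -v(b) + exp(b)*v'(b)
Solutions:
 v(b) = C1*exp(-exp(-b))


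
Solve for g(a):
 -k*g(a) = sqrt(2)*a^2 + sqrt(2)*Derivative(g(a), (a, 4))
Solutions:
 g(a) = C1*exp(-2^(7/8)*a*(-k)^(1/4)/2) + C2*exp(2^(7/8)*a*(-k)^(1/4)/2) + C3*exp(-2^(7/8)*I*a*(-k)^(1/4)/2) + C4*exp(2^(7/8)*I*a*(-k)^(1/4)/2) - sqrt(2)*a^2/k


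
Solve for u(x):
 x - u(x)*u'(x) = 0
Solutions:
 u(x) = -sqrt(C1 + x^2)
 u(x) = sqrt(C1 + x^2)


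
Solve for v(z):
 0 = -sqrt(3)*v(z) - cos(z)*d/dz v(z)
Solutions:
 v(z) = C1*(sin(z) - 1)^(sqrt(3)/2)/(sin(z) + 1)^(sqrt(3)/2)


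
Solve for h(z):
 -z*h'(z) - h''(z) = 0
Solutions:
 h(z) = C1 + C2*erf(sqrt(2)*z/2)


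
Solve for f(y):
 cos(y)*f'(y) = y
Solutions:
 f(y) = C1 + Integral(y/cos(y), y)


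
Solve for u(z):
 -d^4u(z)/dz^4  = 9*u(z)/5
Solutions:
 u(z) = (C1*sin(5^(3/4)*sqrt(6)*z/10) + C2*cos(5^(3/4)*sqrt(6)*z/10))*exp(-5^(3/4)*sqrt(6)*z/10) + (C3*sin(5^(3/4)*sqrt(6)*z/10) + C4*cos(5^(3/4)*sqrt(6)*z/10))*exp(5^(3/4)*sqrt(6)*z/10)


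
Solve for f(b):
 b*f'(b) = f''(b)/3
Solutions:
 f(b) = C1 + C2*erfi(sqrt(6)*b/2)


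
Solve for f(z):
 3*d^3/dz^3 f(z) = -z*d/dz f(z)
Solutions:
 f(z) = C1 + Integral(C2*airyai(-3^(2/3)*z/3) + C3*airybi(-3^(2/3)*z/3), z)


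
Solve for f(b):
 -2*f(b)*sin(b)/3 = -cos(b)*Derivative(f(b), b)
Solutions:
 f(b) = C1/cos(b)^(2/3)


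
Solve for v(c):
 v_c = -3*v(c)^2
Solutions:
 v(c) = 1/(C1 + 3*c)


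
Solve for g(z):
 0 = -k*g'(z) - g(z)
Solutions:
 g(z) = C1*exp(-z/k)


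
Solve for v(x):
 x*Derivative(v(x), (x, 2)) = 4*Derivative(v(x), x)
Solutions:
 v(x) = C1 + C2*x^5


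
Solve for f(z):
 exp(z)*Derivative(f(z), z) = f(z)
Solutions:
 f(z) = C1*exp(-exp(-z))


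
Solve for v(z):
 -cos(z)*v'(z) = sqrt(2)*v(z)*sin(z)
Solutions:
 v(z) = C1*cos(z)^(sqrt(2))


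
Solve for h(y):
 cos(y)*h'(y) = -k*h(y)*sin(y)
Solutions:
 h(y) = C1*exp(k*log(cos(y)))


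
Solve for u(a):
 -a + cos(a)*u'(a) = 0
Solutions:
 u(a) = C1 + Integral(a/cos(a), a)


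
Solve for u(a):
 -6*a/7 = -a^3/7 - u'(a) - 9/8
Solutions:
 u(a) = C1 - a^4/28 + 3*a^2/7 - 9*a/8


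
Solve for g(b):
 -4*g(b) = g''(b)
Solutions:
 g(b) = C1*sin(2*b) + C2*cos(2*b)


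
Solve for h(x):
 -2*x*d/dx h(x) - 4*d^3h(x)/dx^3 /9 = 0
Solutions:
 h(x) = C1 + Integral(C2*airyai(-6^(2/3)*x/2) + C3*airybi(-6^(2/3)*x/2), x)


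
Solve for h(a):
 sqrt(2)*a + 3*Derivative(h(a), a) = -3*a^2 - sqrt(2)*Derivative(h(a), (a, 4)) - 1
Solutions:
 h(a) = C1 + C4*exp(-2^(5/6)*3^(1/3)*a/2) - a^3/3 - sqrt(2)*a^2/6 - a/3 + (C2*sin(6^(5/6)*a/4) + C3*cos(6^(5/6)*a/4))*exp(2^(5/6)*3^(1/3)*a/4)


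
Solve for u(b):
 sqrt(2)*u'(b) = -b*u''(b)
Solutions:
 u(b) = C1 + C2*b^(1 - sqrt(2))


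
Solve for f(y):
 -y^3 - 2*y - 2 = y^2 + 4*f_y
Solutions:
 f(y) = C1 - y^4/16 - y^3/12 - y^2/4 - y/2


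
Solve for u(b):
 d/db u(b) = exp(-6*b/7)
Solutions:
 u(b) = C1 - 7*exp(-6*b/7)/6


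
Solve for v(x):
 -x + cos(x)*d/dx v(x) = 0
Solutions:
 v(x) = C1 + Integral(x/cos(x), x)


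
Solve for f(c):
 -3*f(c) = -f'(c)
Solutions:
 f(c) = C1*exp(3*c)


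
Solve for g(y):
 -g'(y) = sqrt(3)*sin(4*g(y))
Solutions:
 g(y) = -acos((-C1 - exp(8*sqrt(3)*y))/(C1 - exp(8*sqrt(3)*y)))/4 + pi/2
 g(y) = acos((-C1 - exp(8*sqrt(3)*y))/(C1 - exp(8*sqrt(3)*y)))/4


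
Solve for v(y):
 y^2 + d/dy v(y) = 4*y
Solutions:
 v(y) = C1 - y^3/3 + 2*y^2


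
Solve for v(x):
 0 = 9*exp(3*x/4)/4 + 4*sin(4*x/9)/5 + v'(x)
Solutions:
 v(x) = C1 - 3*exp(3*x/4) + 9*cos(4*x/9)/5


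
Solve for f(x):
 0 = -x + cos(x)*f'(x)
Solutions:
 f(x) = C1 + Integral(x/cos(x), x)


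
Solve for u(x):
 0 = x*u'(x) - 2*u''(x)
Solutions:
 u(x) = C1 + C2*erfi(x/2)


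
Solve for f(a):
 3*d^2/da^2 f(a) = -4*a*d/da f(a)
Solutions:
 f(a) = C1 + C2*erf(sqrt(6)*a/3)


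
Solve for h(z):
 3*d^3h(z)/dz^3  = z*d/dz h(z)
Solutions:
 h(z) = C1 + Integral(C2*airyai(3^(2/3)*z/3) + C3*airybi(3^(2/3)*z/3), z)


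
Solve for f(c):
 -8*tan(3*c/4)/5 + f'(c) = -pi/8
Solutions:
 f(c) = C1 - pi*c/8 - 32*log(cos(3*c/4))/15


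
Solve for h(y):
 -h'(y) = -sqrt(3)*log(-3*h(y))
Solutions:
 -sqrt(3)*Integral(1/(log(-_y) + log(3)), (_y, h(y)))/3 = C1 - y


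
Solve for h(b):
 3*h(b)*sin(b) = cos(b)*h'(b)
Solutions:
 h(b) = C1/cos(b)^3


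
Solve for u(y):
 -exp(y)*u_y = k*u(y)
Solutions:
 u(y) = C1*exp(k*exp(-y))


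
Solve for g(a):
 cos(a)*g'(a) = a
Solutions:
 g(a) = C1 + Integral(a/cos(a), a)


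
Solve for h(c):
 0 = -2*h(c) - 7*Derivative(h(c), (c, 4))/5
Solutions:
 h(c) = (C1*sin(14^(3/4)*5^(1/4)*c/14) + C2*cos(14^(3/4)*5^(1/4)*c/14))*exp(-14^(3/4)*5^(1/4)*c/14) + (C3*sin(14^(3/4)*5^(1/4)*c/14) + C4*cos(14^(3/4)*5^(1/4)*c/14))*exp(14^(3/4)*5^(1/4)*c/14)


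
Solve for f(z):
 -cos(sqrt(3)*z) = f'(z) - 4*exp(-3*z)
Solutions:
 f(z) = C1 - sqrt(3)*sin(sqrt(3)*z)/3 - 4*exp(-3*z)/3


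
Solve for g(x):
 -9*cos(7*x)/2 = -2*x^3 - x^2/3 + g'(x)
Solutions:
 g(x) = C1 + x^4/2 + x^3/9 - 9*sin(7*x)/14


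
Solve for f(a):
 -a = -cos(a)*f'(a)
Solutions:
 f(a) = C1 + Integral(a/cos(a), a)


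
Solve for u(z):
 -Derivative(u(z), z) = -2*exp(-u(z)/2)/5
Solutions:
 u(z) = 2*log(C1 + z/5)


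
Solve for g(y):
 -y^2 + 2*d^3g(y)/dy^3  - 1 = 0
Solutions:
 g(y) = C1 + C2*y + C3*y^2 + y^5/120 + y^3/12


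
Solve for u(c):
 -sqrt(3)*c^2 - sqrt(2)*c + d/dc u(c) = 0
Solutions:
 u(c) = C1 + sqrt(3)*c^3/3 + sqrt(2)*c^2/2


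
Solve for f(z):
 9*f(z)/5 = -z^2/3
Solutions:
 f(z) = -5*z^2/27


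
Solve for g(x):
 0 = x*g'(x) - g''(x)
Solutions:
 g(x) = C1 + C2*erfi(sqrt(2)*x/2)


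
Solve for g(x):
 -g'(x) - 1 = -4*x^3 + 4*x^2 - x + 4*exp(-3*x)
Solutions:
 g(x) = C1 + x^4 - 4*x^3/3 + x^2/2 - x + 4*exp(-3*x)/3


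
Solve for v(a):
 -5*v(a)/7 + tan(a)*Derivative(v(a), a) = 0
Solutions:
 v(a) = C1*sin(a)^(5/7)


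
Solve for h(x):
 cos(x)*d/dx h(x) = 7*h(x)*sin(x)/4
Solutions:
 h(x) = C1/cos(x)^(7/4)


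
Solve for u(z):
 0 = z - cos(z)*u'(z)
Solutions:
 u(z) = C1 + Integral(z/cos(z), z)


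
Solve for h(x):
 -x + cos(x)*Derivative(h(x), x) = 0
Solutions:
 h(x) = C1 + Integral(x/cos(x), x)


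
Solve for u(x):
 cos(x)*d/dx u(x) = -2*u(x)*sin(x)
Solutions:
 u(x) = C1*cos(x)^2


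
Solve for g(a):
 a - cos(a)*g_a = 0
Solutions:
 g(a) = C1 + Integral(a/cos(a), a)


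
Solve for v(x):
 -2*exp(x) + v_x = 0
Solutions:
 v(x) = C1 + 2*exp(x)


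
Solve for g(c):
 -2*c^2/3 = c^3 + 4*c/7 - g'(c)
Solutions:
 g(c) = C1 + c^4/4 + 2*c^3/9 + 2*c^2/7


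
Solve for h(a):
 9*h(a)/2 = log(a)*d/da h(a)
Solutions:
 h(a) = C1*exp(9*li(a)/2)


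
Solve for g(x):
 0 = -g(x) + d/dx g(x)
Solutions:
 g(x) = C1*exp(x)


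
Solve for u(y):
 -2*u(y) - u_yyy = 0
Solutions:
 u(y) = C3*exp(-2^(1/3)*y) + (C1*sin(2^(1/3)*sqrt(3)*y/2) + C2*cos(2^(1/3)*sqrt(3)*y/2))*exp(2^(1/3)*y/2)


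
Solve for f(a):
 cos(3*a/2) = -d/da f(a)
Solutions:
 f(a) = C1 - 2*sin(3*a/2)/3


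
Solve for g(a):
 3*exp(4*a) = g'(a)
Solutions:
 g(a) = C1 + 3*exp(4*a)/4


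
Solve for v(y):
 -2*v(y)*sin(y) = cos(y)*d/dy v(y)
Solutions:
 v(y) = C1*cos(y)^2


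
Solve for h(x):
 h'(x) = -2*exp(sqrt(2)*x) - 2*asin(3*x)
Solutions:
 h(x) = C1 - 2*x*asin(3*x) - 2*sqrt(1 - 9*x^2)/3 - sqrt(2)*exp(sqrt(2)*x)


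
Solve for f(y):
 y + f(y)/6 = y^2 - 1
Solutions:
 f(y) = 6*y^2 - 6*y - 6


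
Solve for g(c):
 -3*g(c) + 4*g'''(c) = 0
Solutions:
 g(c) = C3*exp(6^(1/3)*c/2) + (C1*sin(2^(1/3)*3^(5/6)*c/4) + C2*cos(2^(1/3)*3^(5/6)*c/4))*exp(-6^(1/3)*c/4)


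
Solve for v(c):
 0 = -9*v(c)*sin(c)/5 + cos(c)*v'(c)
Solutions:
 v(c) = C1/cos(c)^(9/5)


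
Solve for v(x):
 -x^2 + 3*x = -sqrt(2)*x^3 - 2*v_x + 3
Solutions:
 v(x) = C1 - sqrt(2)*x^4/8 + x^3/6 - 3*x^2/4 + 3*x/2


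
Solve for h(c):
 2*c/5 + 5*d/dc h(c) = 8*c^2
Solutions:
 h(c) = C1 + 8*c^3/15 - c^2/25


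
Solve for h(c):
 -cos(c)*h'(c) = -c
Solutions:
 h(c) = C1 + Integral(c/cos(c), c)


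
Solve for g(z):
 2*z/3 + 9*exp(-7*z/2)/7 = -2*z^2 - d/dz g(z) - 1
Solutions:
 g(z) = C1 - 2*z^3/3 - z^2/3 - z + 18*exp(-7*z/2)/49


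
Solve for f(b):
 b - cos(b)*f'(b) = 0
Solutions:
 f(b) = C1 + Integral(b/cos(b), b)


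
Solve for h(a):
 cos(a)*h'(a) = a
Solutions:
 h(a) = C1 + Integral(a/cos(a), a)


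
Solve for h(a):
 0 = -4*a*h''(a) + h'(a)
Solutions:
 h(a) = C1 + C2*a^(5/4)


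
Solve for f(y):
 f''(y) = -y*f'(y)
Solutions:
 f(y) = C1 + C2*erf(sqrt(2)*y/2)


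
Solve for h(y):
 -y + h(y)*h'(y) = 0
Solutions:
 h(y) = -sqrt(C1 + y^2)
 h(y) = sqrt(C1 + y^2)


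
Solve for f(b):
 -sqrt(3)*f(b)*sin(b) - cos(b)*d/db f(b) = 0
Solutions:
 f(b) = C1*cos(b)^(sqrt(3))


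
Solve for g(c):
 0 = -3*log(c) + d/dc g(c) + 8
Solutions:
 g(c) = C1 + 3*c*log(c) - 11*c


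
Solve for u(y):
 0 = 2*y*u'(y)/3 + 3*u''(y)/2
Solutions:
 u(y) = C1 + C2*erf(sqrt(2)*y/3)


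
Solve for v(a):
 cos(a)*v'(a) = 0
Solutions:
 v(a) = C1


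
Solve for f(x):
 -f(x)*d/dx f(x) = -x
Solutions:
 f(x) = -sqrt(C1 + x^2)
 f(x) = sqrt(C1 + x^2)


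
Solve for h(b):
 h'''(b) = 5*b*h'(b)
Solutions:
 h(b) = C1 + Integral(C2*airyai(5^(1/3)*b) + C3*airybi(5^(1/3)*b), b)


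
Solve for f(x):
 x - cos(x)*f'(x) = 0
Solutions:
 f(x) = C1 + Integral(x/cos(x), x)


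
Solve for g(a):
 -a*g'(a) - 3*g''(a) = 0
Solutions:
 g(a) = C1 + C2*erf(sqrt(6)*a/6)


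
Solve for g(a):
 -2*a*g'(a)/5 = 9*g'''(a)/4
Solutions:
 g(a) = C1 + Integral(C2*airyai(-2*75^(1/3)*a/15) + C3*airybi(-2*75^(1/3)*a/15), a)


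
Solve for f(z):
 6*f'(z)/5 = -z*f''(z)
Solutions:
 f(z) = C1 + C2/z^(1/5)


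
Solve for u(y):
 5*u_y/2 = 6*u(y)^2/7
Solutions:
 u(y) = -35/(C1 + 12*y)


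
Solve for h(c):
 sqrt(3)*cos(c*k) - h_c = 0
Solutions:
 h(c) = C1 + sqrt(3)*sin(c*k)/k


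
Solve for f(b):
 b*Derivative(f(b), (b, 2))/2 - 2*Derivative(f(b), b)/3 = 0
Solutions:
 f(b) = C1 + C2*b^(7/3)


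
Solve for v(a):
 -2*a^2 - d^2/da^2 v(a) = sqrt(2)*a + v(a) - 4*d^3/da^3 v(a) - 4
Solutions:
 v(a) = C1*exp(a*(-(12*sqrt(327) + 217)^(1/3) - 1/(12*sqrt(327) + 217)^(1/3) + 2)/24)*sin(sqrt(3)*a*(-(12*sqrt(327) + 217)^(1/3) + (12*sqrt(327) + 217)^(-1/3))/24) + C2*exp(a*(-(12*sqrt(327) + 217)^(1/3) - 1/(12*sqrt(327) + 217)^(1/3) + 2)/24)*cos(sqrt(3)*a*(-(12*sqrt(327) + 217)^(1/3) + (12*sqrt(327) + 217)^(-1/3))/24) + C3*exp(a*((12*sqrt(327) + 217)^(-1/3) + 1 + (12*sqrt(327) + 217)^(1/3))/12) - 2*a^2 - sqrt(2)*a + 8


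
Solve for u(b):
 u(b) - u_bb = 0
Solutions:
 u(b) = C1*exp(-b) + C2*exp(b)


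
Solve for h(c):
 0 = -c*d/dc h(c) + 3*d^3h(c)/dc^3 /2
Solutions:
 h(c) = C1 + Integral(C2*airyai(2^(1/3)*3^(2/3)*c/3) + C3*airybi(2^(1/3)*3^(2/3)*c/3), c)


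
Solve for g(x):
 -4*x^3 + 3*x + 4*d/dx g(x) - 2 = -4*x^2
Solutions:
 g(x) = C1 + x^4/4 - x^3/3 - 3*x^2/8 + x/2


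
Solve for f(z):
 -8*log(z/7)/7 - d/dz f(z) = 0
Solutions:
 f(z) = C1 - 8*z*log(z)/7 + 8*z/7 + 8*z*log(7)/7


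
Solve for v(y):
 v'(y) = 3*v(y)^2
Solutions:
 v(y) = -1/(C1 + 3*y)


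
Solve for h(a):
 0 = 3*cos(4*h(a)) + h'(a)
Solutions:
 h(a) = -asin((C1 + exp(24*a))/(C1 - exp(24*a)))/4 + pi/4
 h(a) = asin((C1 + exp(24*a))/(C1 - exp(24*a)))/4


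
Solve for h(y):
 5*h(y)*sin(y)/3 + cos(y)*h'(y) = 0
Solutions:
 h(y) = C1*cos(y)^(5/3)


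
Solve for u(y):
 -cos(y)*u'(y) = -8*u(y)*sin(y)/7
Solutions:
 u(y) = C1/cos(y)^(8/7)


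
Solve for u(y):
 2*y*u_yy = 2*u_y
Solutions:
 u(y) = C1 + C2*y^2


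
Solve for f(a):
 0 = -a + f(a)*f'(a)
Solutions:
 f(a) = -sqrt(C1 + a^2)
 f(a) = sqrt(C1 + a^2)


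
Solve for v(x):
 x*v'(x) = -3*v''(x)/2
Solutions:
 v(x) = C1 + C2*erf(sqrt(3)*x/3)


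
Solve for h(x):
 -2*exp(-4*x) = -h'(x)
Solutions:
 h(x) = C1 - exp(-4*x)/2


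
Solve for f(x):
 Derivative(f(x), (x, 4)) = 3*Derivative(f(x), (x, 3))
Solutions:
 f(x) = C1 + C2*x + C3*x^2 + C4*exp(3*x)


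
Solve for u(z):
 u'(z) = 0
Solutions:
 u(z) = C1


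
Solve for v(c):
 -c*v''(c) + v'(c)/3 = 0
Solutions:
 v(c) = C1 + C2*c^(4/3)


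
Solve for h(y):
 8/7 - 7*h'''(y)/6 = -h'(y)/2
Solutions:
 h(y) = C1 + C2*exp(-sqrt(21)*y/7) + C3*exp(sqrt(21)*y/7) - 16*y/7


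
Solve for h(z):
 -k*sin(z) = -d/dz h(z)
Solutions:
 h(z) = C1 - k*cos(z)


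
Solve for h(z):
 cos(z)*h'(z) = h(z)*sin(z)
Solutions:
 h(z) = C1/cos(z)


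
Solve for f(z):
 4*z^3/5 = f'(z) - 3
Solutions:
 f(z) = C1 + z^4/5 + 3*z


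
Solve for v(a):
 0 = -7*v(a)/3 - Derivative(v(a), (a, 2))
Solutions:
 v(a) = C1*sin(sqrt(21)*a/3) + C2*cos(sqrt(21)*a/3)


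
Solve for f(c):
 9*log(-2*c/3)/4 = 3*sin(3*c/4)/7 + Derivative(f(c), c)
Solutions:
 f(c) = C1 + 9*c*log(-c)/4 - 9*c*log(3)/4 - 9*c/4 + 9*c*log(2)/4 + 4*cos(3*c/4)/7


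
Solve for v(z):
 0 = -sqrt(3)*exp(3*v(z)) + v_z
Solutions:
 v(z) = log(-1/(C1 + 3*sqrt(3)*z))/3
 v(z) = log((-1/(C1 + sqrt(3)*z))^(1/3)*(-3^(2/3) - 3*3^(1/6)*I)/6)
 v(z) = log((-1/(C1 + sqrt(3)*z))^(1/3)*(-3^(2/3) + 3*3^(1/6)*I)/6)


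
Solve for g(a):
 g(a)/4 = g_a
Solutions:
 g(a) = C1*exp(a/4)


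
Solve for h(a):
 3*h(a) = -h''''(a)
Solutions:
 h(a) = (C1*sin(sqrt(2)*3^(1/4)*a/2) + C2*cos(sqrt(2)*3^(1/4)*a/2))*exp(-sqrt(2)*3^(1/4)*a/2) + (C3*sin(sqrt(2)*3^(1/4)*a/2) + C4*cos(sqrt(2)*3^(1/4)*a/2))*exp(sqrt(2)*3^(1/4)*a/2)


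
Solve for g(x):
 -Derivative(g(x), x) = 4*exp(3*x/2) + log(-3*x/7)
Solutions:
 g(x) = C1 - x*log(-x) + x*(-log(3) + 1 + log(7)) - 8*exp(3*x/2)/3


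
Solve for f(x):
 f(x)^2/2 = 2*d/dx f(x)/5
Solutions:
 f(x) = -4/(C1 + 5*x)


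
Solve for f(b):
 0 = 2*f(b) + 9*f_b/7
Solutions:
 f(b) = C1*exp(-14*b/9)


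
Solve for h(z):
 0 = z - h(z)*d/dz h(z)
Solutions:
 h(z) = -sqrt(C1 + z^2)
 h(z) = sqrt(C1 + z^2)


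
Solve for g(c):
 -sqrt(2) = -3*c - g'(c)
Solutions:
 g(c) = C1 - 3*c^2/2 + sqrt(2)*c


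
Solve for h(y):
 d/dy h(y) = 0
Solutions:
 h(y) = C1


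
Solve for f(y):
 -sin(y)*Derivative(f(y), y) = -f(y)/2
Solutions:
 f(y) = C1*(cos(y) - 1)^(1/4)/(cos(y) + 1)^(1/4)


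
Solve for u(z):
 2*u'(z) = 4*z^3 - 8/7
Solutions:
 u(z) = C1 + z^4/2 - 4*z/7


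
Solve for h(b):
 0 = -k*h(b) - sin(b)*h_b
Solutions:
 h(b) = C1*exp(k*(-log(cos(b) - 1) + log(cos(b) + 1))/2)


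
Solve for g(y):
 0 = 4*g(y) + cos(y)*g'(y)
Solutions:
 g(y) = C1*(sin(y)^2 - 2*sin(y) + 1)/(sin(y)^2 + 2*sin(y) + 1)


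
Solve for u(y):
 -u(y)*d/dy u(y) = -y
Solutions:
 u(y) = -sqrt(C1 + y^2)
 u(y) = sqrt(C1 + y^2)


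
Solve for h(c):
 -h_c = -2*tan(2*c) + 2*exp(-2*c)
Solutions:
 h(c) = C1 + log(tan(2*c)^2 + 1)/2 + exp(-2*c)


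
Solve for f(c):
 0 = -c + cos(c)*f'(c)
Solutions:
 f(c) = C1 + Integral(c/cos(c), c)


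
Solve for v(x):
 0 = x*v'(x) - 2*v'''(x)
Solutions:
 v(x) = C1 + Integral(C2*airyai(2^(2/3)*x/2) + C3*airybi(2^(2/3)*x/2), x)


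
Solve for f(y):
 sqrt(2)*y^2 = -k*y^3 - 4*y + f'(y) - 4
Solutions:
 f(y) = C1 + k*y^4/4 + sqrt(2)*y^3/3 + 2*y^2 + 4*y


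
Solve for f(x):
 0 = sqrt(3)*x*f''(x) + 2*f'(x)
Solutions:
 f(x) = C1 + C2*x^(1 - 2*sqrt(3)/3)


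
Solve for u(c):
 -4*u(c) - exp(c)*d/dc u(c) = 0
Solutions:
 u(c) = C1*exp(4*exp(-c))


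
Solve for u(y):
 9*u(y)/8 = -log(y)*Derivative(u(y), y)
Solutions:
 u(y) = C1*exp(-9*li(y)/8)


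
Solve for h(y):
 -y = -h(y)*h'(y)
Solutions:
 h(y) = -sqrt(C1 + y^2)
 h(y) = sqrt(C1 + y^2)


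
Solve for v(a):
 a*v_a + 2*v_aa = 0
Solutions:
 v(a) = C1 + C2*erf(a/2)


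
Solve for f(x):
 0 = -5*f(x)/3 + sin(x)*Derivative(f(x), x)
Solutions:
 f(x) = C1*(cos(x) - 1)^(5/6)/(cos(x) + 1)^(5/6)


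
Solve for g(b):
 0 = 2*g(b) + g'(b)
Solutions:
 g(b) = C1*exp(-2*b)


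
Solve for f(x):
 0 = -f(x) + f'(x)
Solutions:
 f(x) = C1*exp(x)


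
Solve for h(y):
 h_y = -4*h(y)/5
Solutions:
 h(y) = C1*exp(-4*y/5)


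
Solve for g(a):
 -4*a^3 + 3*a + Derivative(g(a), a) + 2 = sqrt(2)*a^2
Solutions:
 g(a) = C1 + a^4 + sqrt(2)*a^3/3 - 3*a^2/2 - 2*a


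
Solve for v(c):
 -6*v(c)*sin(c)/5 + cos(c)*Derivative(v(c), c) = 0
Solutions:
 v(c) = C1/cos(c)^(6/5)


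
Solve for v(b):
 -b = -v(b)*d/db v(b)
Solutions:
 v(b) = -sqrt(C1 + b^2)
 v(b) = sqrt(C1 + b^2)


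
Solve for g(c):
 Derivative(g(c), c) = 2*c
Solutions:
 g(c) = C1 + c^2


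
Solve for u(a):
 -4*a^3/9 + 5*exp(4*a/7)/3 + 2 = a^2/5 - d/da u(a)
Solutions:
 u(a) = C1 + a^4/9 + a^3/15 - 2*a - 35*exp(4*a/7)/12


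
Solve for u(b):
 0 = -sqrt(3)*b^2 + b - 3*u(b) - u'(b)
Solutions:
 u(b) = C1*exp(-3*b) - sqrt(3)*b^2/3 + b/3 + 2*sqrt(3)*b/9 - 2*sqrt(3)/27 - 1/9


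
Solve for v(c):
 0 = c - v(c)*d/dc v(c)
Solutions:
 v(c) = -sqrt(C1 + c^2)
 v(c) = sqrt(C1 + c^2)


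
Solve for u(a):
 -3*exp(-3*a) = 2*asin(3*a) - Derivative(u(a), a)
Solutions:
 u(a) = C1 + 2*a*asin(3*a) + 2*sqrt(1 - 9*a^2)/3 - exp(-3*a)


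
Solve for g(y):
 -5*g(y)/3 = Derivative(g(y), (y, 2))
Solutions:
 g(y) = C1*sin(sqrt(15)*y/3) + C2*cos(sqrt(15)*y/3)


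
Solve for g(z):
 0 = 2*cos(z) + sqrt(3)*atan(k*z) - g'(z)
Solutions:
 g(z) = C1 + sqrt(3)*Piecewise((z*atan(k*z) - log(k^2*z^2 + 1)/(2*k), Ne(k, 0)), (0, True)) + 2*sin(z)


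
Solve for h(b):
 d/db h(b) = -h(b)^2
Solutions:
 h(b) = 1/(C1 + b)


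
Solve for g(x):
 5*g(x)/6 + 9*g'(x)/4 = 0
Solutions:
 g(x) = C1*exp(-10*x/27)


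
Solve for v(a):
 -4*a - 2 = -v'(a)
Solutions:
 v(a) = C1 + 2*a^2 + 2*a


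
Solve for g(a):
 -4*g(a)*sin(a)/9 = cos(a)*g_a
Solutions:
 g(a) = C1*cos(a)^(4/9)


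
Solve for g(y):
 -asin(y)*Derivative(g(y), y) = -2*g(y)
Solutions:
 g(y) = C1*exp(2*Integral(1/asin(y), y))


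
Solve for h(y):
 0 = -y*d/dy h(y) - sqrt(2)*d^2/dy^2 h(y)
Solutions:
 h(y) = C1 + C2*erf(2^(1/4)*y/2)


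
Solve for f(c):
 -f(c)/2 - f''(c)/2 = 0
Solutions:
 f(c) = C1*sin(c) + C2*cos(c)


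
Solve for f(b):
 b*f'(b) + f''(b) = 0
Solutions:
 f(b) = C1 + C2*erf(sqrt(2)*b/2)


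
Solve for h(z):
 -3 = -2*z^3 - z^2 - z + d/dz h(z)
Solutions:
 h(z) = C1 + z^4/2 + z^3/3 + z^2/2 - 3*z


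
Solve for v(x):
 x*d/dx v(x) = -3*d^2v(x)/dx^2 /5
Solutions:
 v(x) = C1 + C2*erf(sqrt(30)*x/6)


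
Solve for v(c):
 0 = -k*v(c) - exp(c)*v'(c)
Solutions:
 v(c) = C1*exp(k*exp(-c))


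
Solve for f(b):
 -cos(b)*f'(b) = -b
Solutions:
 f(b) = C1 + Integral(b/cos(b), b)


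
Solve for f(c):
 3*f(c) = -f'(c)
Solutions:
 f(c) = C1*exp(-3*c)


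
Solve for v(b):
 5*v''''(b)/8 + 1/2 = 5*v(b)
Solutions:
 v(b) = C1*exp(-2^(3/4)*b) + C2*exp(2^(3/4)*b) + C3*sin(2^(3/4)*b) + C4*cos(2^(3/4)*b) + 1/10


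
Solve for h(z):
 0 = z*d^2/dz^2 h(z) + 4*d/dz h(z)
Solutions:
 h(z) = C1 + C2/z^3


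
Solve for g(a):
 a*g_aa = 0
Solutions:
 g(a) = C1 + C2*a


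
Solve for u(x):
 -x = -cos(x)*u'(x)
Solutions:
 u(x) = C1 + Integral(x/cos(x), x)


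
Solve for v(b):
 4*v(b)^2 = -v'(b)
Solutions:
 v(b) = 1/(C1 + 4*b)


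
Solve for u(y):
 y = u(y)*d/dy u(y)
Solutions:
 u(y) = -sqrt(C1 + y^2)
 u(y) = sqrt(C1 + y^2)


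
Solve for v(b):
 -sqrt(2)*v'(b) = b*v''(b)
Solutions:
 v(b) = C1 + C2*b^(1 - sqrt(2))


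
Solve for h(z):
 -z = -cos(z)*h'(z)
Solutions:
 h(z) = C1 + Integral(z/cos(z), z)


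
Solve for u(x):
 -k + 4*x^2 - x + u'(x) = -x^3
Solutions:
 u(x) = C1 + k*x - x^4/4 - 4*x^3/3 + x^2/2


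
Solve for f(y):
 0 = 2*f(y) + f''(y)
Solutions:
 f(y) = C1*sin(sqrt(2)*y) + C2*cos(sqrt(2)*y)


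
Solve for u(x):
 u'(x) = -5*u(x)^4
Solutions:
 u(x) = (-3^(2/3) - 3*3^(1/6)*I)*(1/(C1 + 5*x))^(1/3)/6
 u(x) = (-3^(2/3) + 3*3^(1/6)*I)*(1/(C1 + 5*x))^(1/3)/6
 u(x) = (1/(C1 + 15*x))^(1/3)


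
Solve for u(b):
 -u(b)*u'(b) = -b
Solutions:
 u(b) = -sqrt(C1 + b^2)
 u(b) = sqrt(C1 + b^2)


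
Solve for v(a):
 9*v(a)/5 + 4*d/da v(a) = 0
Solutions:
 v(a) = C1*exp(-9*a/20)


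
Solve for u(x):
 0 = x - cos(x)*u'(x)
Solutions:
 u(x) = C1 + Integral(x/cos(x), x)


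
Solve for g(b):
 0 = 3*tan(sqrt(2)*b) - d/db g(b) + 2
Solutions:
 g(b) = C1 + 2*b - 3*sqrt(2)*log(cos(sqrt(2)*b))/2


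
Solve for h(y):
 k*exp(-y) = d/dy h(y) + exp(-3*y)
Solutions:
 h(y) = C1 - k*exp(-y) + exp(-3*y)/3


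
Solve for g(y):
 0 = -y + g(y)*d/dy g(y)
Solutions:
 g(y) = -sqrt(C1 + y^2)
 g(y) = sqrt(C1 + y^2)


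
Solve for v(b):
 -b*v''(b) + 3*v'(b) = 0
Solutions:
 v(b) = C1 + C2*b^4


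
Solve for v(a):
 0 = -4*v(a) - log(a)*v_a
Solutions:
 v(a) = C1*exp(-4*li(a))


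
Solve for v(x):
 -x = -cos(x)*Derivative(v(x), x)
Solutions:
 v(x) = C1 + Integral(x/cos(x), x)


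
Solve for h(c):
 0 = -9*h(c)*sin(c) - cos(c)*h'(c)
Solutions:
 h(c) = C1*cos(c)^9


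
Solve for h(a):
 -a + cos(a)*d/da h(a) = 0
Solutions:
 h(a) = C1 + Integral(a/cos(a), a)


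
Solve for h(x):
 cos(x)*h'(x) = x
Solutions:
 h(x) = C1 + Integral(x/cos(x), x)


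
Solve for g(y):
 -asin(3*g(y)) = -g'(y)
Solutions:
 Integral(1/asin(3*_y), (_y, g(y))) = C1 + y


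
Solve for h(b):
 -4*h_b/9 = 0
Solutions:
 h(b) = C1


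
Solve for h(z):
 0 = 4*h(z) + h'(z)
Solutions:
 h(z) = C1*exp(-4*z)


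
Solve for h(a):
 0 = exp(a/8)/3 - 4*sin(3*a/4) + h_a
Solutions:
 h(a) = C1 - 8*exp(a/8)/3 - 16*cos(3*a/4)/3


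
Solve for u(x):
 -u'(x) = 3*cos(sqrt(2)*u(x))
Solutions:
 u(x) = sqrt(2)*(pi - asin((exp(2*sqrt(2)*C1) + exp(6*sqrt(2)*x))/(exp(2*sqrt(2)*C1) - exp(6*sqrt(2)*x))))/2
 u(x) = sqrt(2)*asin((exp(2*sqrt(2)*C1) + exp(6*sqrt(2)*x))/(exp(2*sqrt(2)*C1) - exp(6*sqrt(2)*x)))/2


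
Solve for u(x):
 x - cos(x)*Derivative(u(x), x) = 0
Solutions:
 u(x) = C1 + Integral(x/cos(x), x)
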